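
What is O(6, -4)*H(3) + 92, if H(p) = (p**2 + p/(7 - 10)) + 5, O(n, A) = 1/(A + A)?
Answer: 723/8 ≈ 90.375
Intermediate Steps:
O(n, A) = 1/(2*A)
H(p) = 5 + p**2 - p/3 (H(p) = (p**2 + p/(-3)) + 5 = (p**2 - p/3) + 5 = 5 + p**2 - p/3)
O(6, -4)*H(3) + 92 = ((1/2)/(-4))*(5 + 3**2 - 1/3*3) + 92 = ((1/2)*(-1/4))*(5 + 9 - 1) + 92 = -1/8*13 + 92 = -13/8 + 92 = 723/8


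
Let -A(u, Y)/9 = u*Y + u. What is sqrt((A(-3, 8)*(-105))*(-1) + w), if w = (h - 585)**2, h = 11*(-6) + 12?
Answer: 18*sqrt(1339) ≈ 658.66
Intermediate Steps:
h = -54 (h = -66 + 12 = -54)
A(u, Y) = -9*u - 9*Y*u (A(u, Y) = -9*(u*Y + u) = -9*(Y*u + u) = -9*(u + Y*u) = -9*u - 9*Y*u)
w = 408321 (w = (-54 - 585)**2 = (-639)**2 = 408321)
sqrt((A(-3, 8)*(-105))*(-1) + w) = sqrt((-9*(-3)*(1 + 8)*(-105))*(-1) + 408321) = sqrt((-9*(-3)*9*(-105))*(-1) + 408321) = sqrt((243*(-105))*(-1) + 408321) = sqrt(-25515*(-1) + 408321) = sqrt(25515 + 408321) = sqrt(433836) = 18*sqrt(1339)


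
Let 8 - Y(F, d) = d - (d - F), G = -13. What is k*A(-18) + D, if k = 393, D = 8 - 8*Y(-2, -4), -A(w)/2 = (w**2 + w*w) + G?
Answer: -499182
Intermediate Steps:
A(w) = 26 - 4*w**2 (A(w) = -2*((w**2 + w*w) - 13) = -2*((w**2 + w**2) - 13) = -2*(2*w**2 - 13) = -2*(-13 + 2*w**2) = 26 - 4*w**2)
Y(F, d) = 8 - F (Y(F, d) = 8 - (d - (d - F)) = 8 - (d + (F - d)) = 8 - F)
D = -72 (D = 8 - 8*(8 - 1*(-2)) = 8 - 8*(8 + 2) = 8 - 8*10 = 8 - 80 = -72)
k*A(-18) + D = 393*(26 - 4*(-18)**2) - 72 = 393*(26 - 4*324) - 72 = 393*(26 - 1296) - 72 = 393*(-1270) - 72 = -499110 - 72 = -499182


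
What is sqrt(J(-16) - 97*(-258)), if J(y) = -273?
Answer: sqrt(24753) ≈ 157.33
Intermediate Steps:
sqrt(J(-16) - 97*(-258)) = sqrt(-273 - 97*(-258)) = sqrt(-273 + 25026) = sqrt(24753)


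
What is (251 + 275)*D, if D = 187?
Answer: 98362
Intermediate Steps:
(251 + 275)*D = (251 + 275)*187 = 526*187 = 98362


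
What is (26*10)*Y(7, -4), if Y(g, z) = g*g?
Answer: 12740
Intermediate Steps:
Y(g, z) = g²
(26*10)*Y(7, -4) = (26*10)*7² = 260*49 = 12740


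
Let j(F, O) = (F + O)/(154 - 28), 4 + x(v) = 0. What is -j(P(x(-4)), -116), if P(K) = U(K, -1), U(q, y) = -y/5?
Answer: 193/210 ≈ 0.91905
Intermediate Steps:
x(v) = -4 (x(v) = -4 + 0 = -4)
U(q, y) = -y/5
P(K) = 1/5 (P(K) = -1/5*(-1) = 1/5)
j(F, O) = F/126 + O/126 (j(F, O) = (F + O)/126 = (F + O)*(1/126) = F/126 + O/126)
-j(P(x(-4)), -116) = -((1/126)*(1/5) + (1/126)*(-116)) = -(1/630 - 58/63) = -1*(-193/210) = 193/210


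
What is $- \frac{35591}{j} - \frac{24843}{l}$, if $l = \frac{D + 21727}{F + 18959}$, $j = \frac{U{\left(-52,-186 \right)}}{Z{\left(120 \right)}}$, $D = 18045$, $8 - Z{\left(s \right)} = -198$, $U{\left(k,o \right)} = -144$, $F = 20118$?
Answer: $\frac{18975556841}{715896} \approx 26506.0$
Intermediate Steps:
$Z{\left(s \right)} = 206$ ($Z{\left(s \right)} = 8 - -198 = 8 + 198 = 206$)
$j = - \frac{72}{103}$ ($j = - \frac{144}{206} = \left(-144\right) \frac{1}{206} = - \frac{72}{103} \approx -0.69903$)
$l = \frac{39772}{39077}$ ($l = \frac{18045 + 21727}{20118 + 18959} = \frac{39772}{39077} \approx 1.0178$)
$- \frac{35591}{j} - \frac{24843}{l} = - \frac{35591}{- \frac{72}{103}} - \frac{24843}{\frac{39772}{39077}} = \left(-35591\right) \left(- \frac{103}{72}\right) - \frac{970789911}{39772} = \frac{3665873}{72} - \frac{970789911}{39772} = \frac{18975556841}{715896}$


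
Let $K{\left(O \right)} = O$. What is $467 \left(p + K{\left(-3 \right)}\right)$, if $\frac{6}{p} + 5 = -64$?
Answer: $- \frac{33157}{23} \approx -1441.6$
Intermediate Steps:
$p = - \frac{2}{23}$ ($p = \frac{6}{-5 - 64} = \frac{6}{-69} = 6 \left(- \frac{1}{69}\right) = - \frac{2}{23} \approx -0.086957$)
$467 \left(p + K{\left(-3 \right)}\right) = 467 \left(- \frac{2}{23} - 3\right) = 467 \left(- \frac{71}{23}\right) = - \frac{33157}{23}$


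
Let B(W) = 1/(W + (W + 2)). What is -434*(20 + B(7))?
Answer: -69657/8 ≈ -8707.1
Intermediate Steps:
B(W) = 1/(2 + 2*W) (B(W) = 1/(W + (2 + W)) = 1/(2 + 2*W))
-434*(20 + B(7)) = -434*(20 + 1/(2*(1 + 7))) = -434*(20 + (½)/8) = -434*(20 + (½)*(⅛)) = -434*(20 + 1/16) = -434*321/16 = -69657/8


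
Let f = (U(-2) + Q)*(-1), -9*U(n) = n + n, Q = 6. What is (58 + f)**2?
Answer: 215296/81 ≈ 2658.0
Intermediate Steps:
U(n) = -2*n/9 (U(n) = -(n + n)/9 = -2*n/9)
f = -58/9 (f = (-2/9*(-2) + 6)*(-1) = (4/9 + 6)*(-1) = (58/9)*(-1) = -58/9 ≈ -6.4444)
(58 + f)**2 = (58 - 58/9)**2 = (464/9)**2 = 215296/81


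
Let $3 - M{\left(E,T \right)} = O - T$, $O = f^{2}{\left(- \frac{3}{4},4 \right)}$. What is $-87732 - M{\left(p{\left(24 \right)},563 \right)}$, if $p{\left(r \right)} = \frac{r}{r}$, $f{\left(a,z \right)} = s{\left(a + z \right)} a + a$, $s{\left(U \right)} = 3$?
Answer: $-88289$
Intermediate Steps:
$f{\left(a,z \right)} = 4 a$ ($f{\left(a,z \right)} = 3 a + a = 4 a$)
$p{\left(r \right)} = 1$
$O = 9$ ($O = \left(4 \left(- \frac{3}{4}\right)\right)^{2} = \left(-3\right)^{2} = 9$)
$M{\left(E,T \right)} = -6 + T$ ($M{\left(E,T \right)} = 3 - \left(9 - T\right) = 3 + \left(-9 + T\right) = -6 + T$)
$-87732 - M{\left(p{\left(24 \right)},563 \right)} = -87732 - \left(-6 + 563\right) = -87732 - 557 = -88289$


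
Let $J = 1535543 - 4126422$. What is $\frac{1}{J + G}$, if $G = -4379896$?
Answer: $- \frac{1}{6970775} \approx -1.4346 \cdot 10^{-7}$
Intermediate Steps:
$J = -2590879$
$\frac{1}{J + G} = \frac{1}{-2590879 - 4379896} = \frac{1}{-6970775} = - \frac{1}{6970775}$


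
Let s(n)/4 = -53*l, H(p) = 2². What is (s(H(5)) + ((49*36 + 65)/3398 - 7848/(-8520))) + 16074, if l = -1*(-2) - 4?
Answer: 19903132861/1206290 ≈ 16499.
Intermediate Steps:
H(p) = 4
l = -2 (l = 2 - 4 = -2)
s(n) = 424 (s(n) = 4*(-53*(-2)) = 4*106 = 424)
(s(H(5)) + ((49*36 + 65)/3398 - 7848/(-8520))) + 16074 = (424 + ((49*36 + 65)/3398 - 7848/(-8520))) + 16074 = (424 + ((1764 + 65)*(1/3398) - 7848*(-1/8520))) + 16074 = (424 + (1829*(1/3398) + 327/355)) + 16074 = (424 + (1829/3398 + 327/355)) + 16074 = (424 + 1760441/1206290) + 16074 = 513227401/1206290 + 16074 = 19903132861/1206290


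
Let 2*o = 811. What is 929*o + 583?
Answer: 754585/2 ≈ 3.7729e+5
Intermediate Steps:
o = 811/2 (o = (½)*811 = 811/2 ≈ 405.50)
929*o + 583 = 929*(811/2) + 583 = 753419/2 + 583 = 754585/2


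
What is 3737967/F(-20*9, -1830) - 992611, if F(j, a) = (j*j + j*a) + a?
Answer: -119102147901/119990 ≈ -9.9260e+5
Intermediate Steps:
F(j, a) = a + j**2 + a*j (F(j, a) = (j**2 + a*j) + a = a + j**2 + a*j)
3737967/F(-20*9, -1830) - 992611 = 3737967/(-1830 + (-20*9)**2 - (-36600)*9) - 992611 = 3737967/(-1830 + (-180)**2 - 1830*(-180)) - 992611 = 3737967/(-1830 + 32400 + 329400) - 992611 = 3737967/359970 - 992611 = 3737967*(1/359970) - 992611 = 1245989/119990 - 992611 = -119102147901/119990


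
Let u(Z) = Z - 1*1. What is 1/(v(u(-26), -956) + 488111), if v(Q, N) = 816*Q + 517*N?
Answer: -1/28173 ≈ -3.5495e-5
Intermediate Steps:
u(Z) = -1 + Z (u(Z) = Z - 1 = -1 + Z)
v(Q, N) = 517*N + 816*Q
1/(v(u(-26), -956) + 488111) = 1/((517*(-956) + 816*(-1 - 26)) + 488111) = 1/((-494252 + 816*(-27)) + 488111) = 1/((-494252 - 22032) + 488111) = 1/(-516284 + 488111) = 1/(-28173) = -1/28173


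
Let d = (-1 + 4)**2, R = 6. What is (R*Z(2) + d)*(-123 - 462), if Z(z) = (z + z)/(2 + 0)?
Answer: -12285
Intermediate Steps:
d = 9 (d = 3**2 = 9)
Z(z) = z (Z(z) = (2*z)/2 = (2*z)*(1/2) = z)
(R*Z(2) + d)*(-123 - 462) = (6*2 + 9)*(-123 - 462) = (12 + 9)*(-585) = 21*(-585) = -12285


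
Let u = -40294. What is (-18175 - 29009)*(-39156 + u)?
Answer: 3748768800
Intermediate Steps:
(-18175 - 29009)*(-39156 + u) = (-18175 - 29009)*(-39156 - 40294) = -47184*(-79450) = 3748768800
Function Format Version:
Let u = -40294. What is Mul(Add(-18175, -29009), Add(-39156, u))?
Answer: 3748768800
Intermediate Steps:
Mul(Add(-18175, -29009), Add(-39156, u)) = Mul(Add(-18175, -29009), Add(-39156, -40294)) = Mul(-47184, -79450) = 3748768800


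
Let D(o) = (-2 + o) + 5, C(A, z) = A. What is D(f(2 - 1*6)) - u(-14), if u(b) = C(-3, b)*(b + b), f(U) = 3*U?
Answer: -93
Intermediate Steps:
D(o) = 3 + o
u(b) = -6*b (u(b) = -3*(b + b) = -6*b)
D(f(2 - 1*6)) - u(-14) = (3 + 3*(2 - 1*6)) - (-6)*(-14) = (3 + 3*(2 - 6)) - 1*84 = (3 + 3*(-4)) - 84 = (3 - 12) - 84 = -9 - 84 = -93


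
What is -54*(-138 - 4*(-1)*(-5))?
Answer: 8532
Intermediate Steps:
-54*(-138 - 4*(-1)*(-5)) = -54*(-138 + 4*(-5)) = -54*(-138 - 20) = -54*(-158) = 8532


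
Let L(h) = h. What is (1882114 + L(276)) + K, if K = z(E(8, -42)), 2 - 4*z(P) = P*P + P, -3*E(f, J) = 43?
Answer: 33882169/18 ≈ 1.8823e+6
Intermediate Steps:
E(f, J) = -43/3 (E(f, J) = -1/3*43 = -43/3)
z(P) = 1/2 - P/4 - P**2/4 (z(P) = 1/2 - (P*P + P)/4 = 1/2 - (P**2 + P)/4 = 1/2 - (P + P**2)/4 = 1/2 + (-P/4 - P**2/4) = 1/2 - P/4 - P**2/4)
K = -851/18 (K = 1/2 - 1/4*(-43/3) - (-43/3)**2/4 = 1/2 + 43/12 - 1/4*1849/9 = 1/2 + 43/12 - 1849/36 = -851/18 ≈ -47.278)
(1882114 + L(276)) + K = (1882114 + 276) - 851/18 = 1882390 - 851/18 = 33882169/18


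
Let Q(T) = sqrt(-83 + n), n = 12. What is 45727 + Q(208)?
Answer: 45727 + I*sqrt(71) ≈ 45727.0 + 8.4261*I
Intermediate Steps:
Q(T) = I*sqrt(71) (Q(T) = sqrt(-83 + 12) = sqrt(-71) = I*sqrt(71))
45727 + Q(208) = 45727 + I*sqrt(71)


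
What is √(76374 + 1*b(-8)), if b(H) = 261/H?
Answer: 3*√135718/4 ≈ 276.30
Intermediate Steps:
√(76374 + 1*b(-8)) = √(76374 + 1*(261/(-8))) = √(76374 + 1*(261*(-⅛))) = √(76374 + 1*(-261/8)) = √(76374 - 261/8) = √(610731/8) = 3*√135718/4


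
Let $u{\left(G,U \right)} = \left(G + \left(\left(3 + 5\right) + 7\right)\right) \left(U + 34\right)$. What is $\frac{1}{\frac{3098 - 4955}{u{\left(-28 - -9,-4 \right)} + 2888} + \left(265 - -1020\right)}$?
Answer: $\frac{2768}{3555023} \approx 0.00077862$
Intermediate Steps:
$u{\left(G,U \right)} = \left(15 + G\right) \left(34 + U\right)$ ($u{\left(G,U \right)} = \left(G + \left(8 + 7\right)\right) \left(34 + U\right) = \left(G + 15\right) \left(34 + U\right) = \left(15 + G\right) \left(34 + U\right)$)
$\frac{1}{\frac{3098 - 4955}{u{\left(-28 - -9,-4 \right)} + 2888} + \left(265 - -1020\right)} = \frac{1}{\frac{3098 - 4955}{\left(510 + 15 \left(-4\right) + 34 \left(-28 - -9\right) + \left(-28 - -9\right) \left(-4\right)\right) + 2888} + \left(265 - -1020\right)} = \frac{1}{- \frac{1857}{\left(510 - 60 + 34 \left(-28 + 9\right) + \left(-28 + 9\right) \left(-4\right)\right) + 2888} + \left(265 + 1020\right)} = \frac{1}{- \frac{1857}{\left(510 - 60 + 34 \left(-19\right) - -76\right) + 2888} + 1285} = \frac{1}{- \frac{1857}{\left(510 - 60 - 646 + 76\right) + 2888} + 1285} = \frac{1}{- \frac{1857}{-120 + 2888} + 1285} = \frac{1}{- \frac{1857}{2768} + 1285} = \frac{1}{\frac{3555023}{2768}} = \frac{2768}{3555023}$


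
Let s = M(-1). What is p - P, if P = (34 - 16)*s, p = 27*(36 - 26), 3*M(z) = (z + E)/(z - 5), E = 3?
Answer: 272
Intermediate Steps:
M(z) = (3 + z)/(3*(-5 + z)) (M(z) = ((z + 3)/(z - 5))/3 = ((3 + z)/(-5 + z))/3 = (3 + z)/(3*(-5 + z)))
p = 270 (p = 27*10 = 270)
s = -⅑ (s = (3 - 1)/(3*(-5 - 1)) = (⅓)*2/(-6) = (⅓)*(-⅙)*2 = -⅑ ≈ -0.11111)
P = -2 (P = (34 - 16)*(-⅑) = 18*(-⅑) = -2)
p - P = 270 - 1*(-2) = 270 + 2 = 272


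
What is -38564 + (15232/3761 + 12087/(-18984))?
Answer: -917726847885/23799608 ≈ -38561.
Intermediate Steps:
-38564 + (15232/3761 + 12087/(-18984)) = -38564 + (15232*(1/3761) + 12087*(-1/18984)) = -38564 + (15232/3761 - 4029/6328) = -38564 + 81235027/23799608 = -917726847885/23799608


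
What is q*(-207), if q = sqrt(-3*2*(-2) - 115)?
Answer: -207*I*sqrt(103) ≈ -2100.8*I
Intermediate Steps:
q = I*sqrt(103) (q = sqrt(-6*(-2) - 115) = sqrt(12 - 115) = sqrt(-103) = I*sqrt(103) ≈ 10.149*I)
q*(-207) = (I*sqrt(103))*(-207) = -207*I*sqrt(103)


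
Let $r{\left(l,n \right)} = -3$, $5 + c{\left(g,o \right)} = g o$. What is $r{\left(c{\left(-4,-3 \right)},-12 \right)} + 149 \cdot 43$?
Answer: $6404$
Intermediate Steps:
$c{\left(g,o \right)} = -5 + g o$
$r{\left(c{\left(-4,-3 \right)},-12 \right)} + 149 \cdot 43 = -3 + 149 \cdot 43 = -3 + 6407 = 6404$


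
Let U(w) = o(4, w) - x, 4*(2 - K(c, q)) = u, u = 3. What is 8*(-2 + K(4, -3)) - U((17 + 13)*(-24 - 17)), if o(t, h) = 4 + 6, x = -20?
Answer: -36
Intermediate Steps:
K(c, q) = 5/4 (K(c, q) = 2 - ¼*3 = 2 - ¾ = 5/4)
o(t, h) = 10
U(w) = 30 (U(w) = 10 - 1*(-20) = 10 + 20 = 30)
8*(-2 + K(4, -3)) - U((17 + 13)*(-24 - 17)) = 8*(-2 + 5/4) - 1*30 = 8*(-¾) - 30 = -6 - 30 = -36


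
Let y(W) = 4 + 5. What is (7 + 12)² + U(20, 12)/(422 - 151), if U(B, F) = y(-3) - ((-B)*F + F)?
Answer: 98068/271 ≈ 361.87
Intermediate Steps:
y(W) = 9
U(B, F) = 9 - F + B*F (U(B, F) = 9 - ((-B)*F + F) = 9 - (-B*F + F) = 9 - (F - B*F) = 9 + (-F + B*F) = 9 - F + B*F)
(7 + 12)² + U(20, 12)/(422 - 151) = (7 + 12)² + (9 - 1*12 + 20*12)/(422 - 151) = 19² + (9 - 12 + 240)/271 = 361 + (1/271)*237 = 361 + 237/271 = 98068/271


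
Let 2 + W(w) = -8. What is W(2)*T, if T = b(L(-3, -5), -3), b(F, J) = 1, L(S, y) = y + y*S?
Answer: -10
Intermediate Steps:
W(w) = -10 (W(w) = -2 - 8 = -10)
L(S, y) = y + S*y
T = 1
W(2)*T = -10*1 = -10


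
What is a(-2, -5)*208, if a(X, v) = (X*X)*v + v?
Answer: -5200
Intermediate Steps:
a(X, v) = v + v*X² (a(X, v) = X²*v + v = v*X² + v = v + v*X²)
a(-2, -5)*208 = -5*(1 + (-2)²)*208 = -5*(1 + 4)*208 = -5*5*208 = -25*208 = -5200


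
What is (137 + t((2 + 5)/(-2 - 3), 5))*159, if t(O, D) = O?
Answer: 107802/5 ≈ 21560.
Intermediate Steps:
(137 + t((2 + 5)/(-2 - 3), 5))*159 = (137 + (2 + 5)/(-2 - 3))*159 = (137 + 7/(-5))*159 = (137 + 7*(-1/5))*159 = (137 - 7/5)*159 = (678/5)*159 = 107802/5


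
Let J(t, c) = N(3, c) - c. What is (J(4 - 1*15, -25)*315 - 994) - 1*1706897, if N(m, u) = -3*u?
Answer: -1676391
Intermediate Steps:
J(t, c) = -4*c (J(t, c) = -3*c - c = -4*c)
(J(4 - 1*15, -25)*315 - 994) - 1*1706897 = (-4*(-25)*315 - 994) - 1*1706897 = (100*315 - 994) - 1706897 = (31500 - 994) - 1706897 = 30506 - 1706897 = -1676391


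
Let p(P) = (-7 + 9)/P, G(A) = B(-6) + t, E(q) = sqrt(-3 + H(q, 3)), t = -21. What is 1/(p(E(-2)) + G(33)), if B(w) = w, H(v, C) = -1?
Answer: -27/730 + I/730 ≈ -0.036986 + 0.0013699*I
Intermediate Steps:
E(q) = 2*I (E(q) = sqrt(-3 - 1) = sqrt(-4) = 2*I)
G(A) = -27 (G(A) = -6 - 21 = -27)
p(P) = 2/P
1/(p(E(-2)) + G(33)) = 1/(2/((2*I)) - 27) = 1/(2*(-I/2) - 27) = 1/(-I - 27) = 1/(-27 - I) = (-27 + I)/730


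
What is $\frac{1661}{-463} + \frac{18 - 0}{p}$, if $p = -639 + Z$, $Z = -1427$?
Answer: $- \frac{1719980}{478279} \approx -3.5962$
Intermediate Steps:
$p = -2066$ ($p = -639 - 1427 = -2066$)
$\frac{1661}{-463} + \frac{18 - 0}{p} = \frac{1661}{-463} + \frac{18 - 0}{-2066} = 1661 \left(- \frac{1}{463}\right) + \left(18 + 0\right) \left(- \frac{1}{2066}\right) = - \frac{1661}{463} + 18 \left(- \frac{1}{2066}\right) = - \frac{1661}{463} - \frac{9}{1033} = - \frac{1719980}{478279}$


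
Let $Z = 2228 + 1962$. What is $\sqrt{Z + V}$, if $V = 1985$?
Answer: $5 \sqrt{247} \approx 78.581$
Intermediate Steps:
$Z = 4190$
$\sqrt{Z + V} = \sqrt{4190 + 1985} = \sqrt{6175} = 5 \sqrt{247}$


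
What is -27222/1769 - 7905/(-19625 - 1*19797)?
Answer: -1059161739/69737518 ≈ -15.188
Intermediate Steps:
-27222/1769 - 7905/(-19625 - 1*19797) = -27222*1/1769 - 7905/(-19625 - 19797) = -27222/1769 - 7905/(-39422) = -27222/1769 - 7905*(-1/39422) = -27222/1769 + 7905/39422 = -1059161739/69737518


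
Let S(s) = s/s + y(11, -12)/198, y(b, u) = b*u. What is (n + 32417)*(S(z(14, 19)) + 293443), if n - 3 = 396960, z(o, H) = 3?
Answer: 377996095400/3 ≈ 1.2600e+11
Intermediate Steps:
n = 396963 (n = 3 + 396960 = 396963)
S(s) = ⅓ (S(s) = s/s + (11*(-12))/198 = 1 - 132*1/198 = 1 - ⅔ = ⅓)
(n + 32417)*(S(z(14, 19)) + 293443) = (396963 + 32417)*(⅓ + 293443) = 429380*(880330/3) = 377996095400/3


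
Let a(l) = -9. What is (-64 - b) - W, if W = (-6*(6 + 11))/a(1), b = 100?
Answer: -526/3 ≈ -175.33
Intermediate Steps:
W = 34/3 (W = -6*(6 + 11)/(-9) = -6*17*(-⅑) = -102*(-⅑) = 34/3 ≈ 11.333)
(-64 - b) - W = (-64 - 1*100) - 1*34/3 = (-64 - 100) - 34/3 = -164 - 34/3 = -526/3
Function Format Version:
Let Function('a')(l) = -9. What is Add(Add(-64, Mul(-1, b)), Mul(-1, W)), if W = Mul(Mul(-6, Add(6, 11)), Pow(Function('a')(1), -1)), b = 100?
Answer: Rational(-526, 3) ≈ -175.33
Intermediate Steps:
W = Rational(34, 3) (W = Mul(Mul(-6, Add(6, 11)), Pow(-9, -1)) = Mul(Mul(-6, 17), Rational(-1, 9)) = Mul(-102, Rational(-1, 9)) = Rational(34, 3) ≈ 11.333)
Add(Add(-64, Mul(-1, b)), Mul(-1, W)) = Add(Add(-64, Mul(-1, 100)), Mul(-1, Rational(34, 3))) = Add(Add(-64, -100), Rational(-34, 3)) = Add(-164, Rational(-34, 3)) = Rational(-526, 3)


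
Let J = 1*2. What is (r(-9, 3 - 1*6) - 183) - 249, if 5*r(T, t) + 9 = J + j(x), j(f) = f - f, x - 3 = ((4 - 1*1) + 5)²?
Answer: -2167/5 ≈ -433.40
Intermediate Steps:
J = 2
x = 67 (x = 3 + ((4 - 1*1) + 5)² = 3 + ((4 - 1) + 5)² = 3 + (3 + 5)² = 3 + 8² = 3 + 64 = 67)
j(f) = 0
r(T, t) = -7/5 (r(T, t) = -9/5 + (2 + 0)/5 = -9/5 + (⅕)*2 = -9/5 + ⅖ = -7/5)
(r(-9, 3 - 1*6) - 183) - 249 = (-7/5 - 183) - 249 = -922/5 - 249 = -2167/5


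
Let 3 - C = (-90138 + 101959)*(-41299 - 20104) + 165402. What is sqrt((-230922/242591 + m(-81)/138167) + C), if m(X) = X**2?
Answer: sqrt(815272621187397605265686421545)/33518070697 ≈ 26938.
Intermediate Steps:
C = 725679464 (C = 3 - ((-90138 + 101959)*(-41299 - 20104) + 165402) = 3 - (11821*(-61403) + 165402) = 3 - (-725844863 + 165402) = 3 - 1*(-725679461) = 3 + 725679461 = 725679464)
sqrt((-230922/242591 + m(-81)/138167) + C) = sqrt((-230922/242591 + (-81)**2/138167) + 725679464) = sqrt((-230922*1/242591 + 6561*(1/138167)) + 725679464) = sqrt((-230922/242591 + 6561/138167) + 725679464) = sqrt(-30314160423/33518070697 + 725679464) = sqrt(24323375547398905985/33518070697) = sqrt(815272621187397605265686421545)/33518070697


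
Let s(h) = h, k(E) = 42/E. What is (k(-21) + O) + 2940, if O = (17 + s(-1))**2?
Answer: 3194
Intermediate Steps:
O = 256 (O = (17 - 1)**2 = 16**2 = 256)
(k(-21) + O) + 2940 = (42/(-21) + 256) + 2940 = (42*(-1/21) + 256) + 2940 = (-2 + 256) + 2940 = 254 + 2940 = 3194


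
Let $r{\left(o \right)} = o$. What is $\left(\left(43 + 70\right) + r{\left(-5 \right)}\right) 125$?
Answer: $13500$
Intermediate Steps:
$\left(\left(43 + 70\right) + r{\left(-5 \right)}\right) 125 = \left(\left(43 + 70\right) - 5\right) 125 = \left(113 - 5\right) 125 = 108 \cdot 125 = 13500$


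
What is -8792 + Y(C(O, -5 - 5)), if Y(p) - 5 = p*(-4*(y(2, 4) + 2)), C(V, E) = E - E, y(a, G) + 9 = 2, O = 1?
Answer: -8787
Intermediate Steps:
y(a, G) = -7 (y(a, G) = -9 + 2 = -7)
C(V, E) = 0
Y(p) = 5 + 20*p (Y(p) = 5 + p*(-4*(-7 + 2)) = 5 + p*(-4*(-5)) = 5 + p*20 = 5 + 20*p)
-8792 + Y(C(O, -5 - 5)) = -8792 + (5 + 20*0) = -8792 + (5 + 0) = -8792 + 5 = -8787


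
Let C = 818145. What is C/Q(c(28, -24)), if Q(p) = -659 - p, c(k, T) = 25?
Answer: -90905/76 ≈ -1196.1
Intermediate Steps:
C/Q(c(28, -24)) = 818145/(-659 - 1*25) = 818145/(-659 - 25) = 818145/(-684) = 818145*(-1/684) = -90905/76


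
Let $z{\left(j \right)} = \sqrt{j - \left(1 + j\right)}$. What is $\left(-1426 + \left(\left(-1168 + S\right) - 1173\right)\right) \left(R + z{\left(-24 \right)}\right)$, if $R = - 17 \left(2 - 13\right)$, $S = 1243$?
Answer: $-471988 - 2524 i \approx -4.7199 \cdot 10^{5} - 2524.0 i$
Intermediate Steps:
$z{\left(j \right)} = i$ ($z{\left(j \right)} = \sqrt{-1} = i$)
$R = 187$ ($R = \left(-17\right) \left(-11\right) = 187$)
$\left(-1426 + \left(\left(-1168 + S\right) - 1173\right)\right) \left(R + z{\left(-24 \right)}\right) = \left(-1426 + \left(\left(-1168 + 1243\right) - 1173\right)\right) \left(187 + i\right) = \left(-1426 + \left(75 - 1173\right)\right) \left(187 + i\right) = \left(-1426 - 1098\right) \left(187 + i\right) = - 2524 \left(187 + i\right) = -471988 - 2524 i$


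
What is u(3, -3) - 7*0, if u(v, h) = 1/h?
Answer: -1/3 ≈ -0.33333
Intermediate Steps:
u(3, -3) - 7*0 = 1/(-3) - 7*0 = -1/3 + 0 = -1/3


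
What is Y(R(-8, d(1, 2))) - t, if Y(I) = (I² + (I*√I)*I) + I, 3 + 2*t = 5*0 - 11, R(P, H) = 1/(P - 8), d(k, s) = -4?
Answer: 1777/256 + I/1024 ≈ 6.9414 + 0.00097656*I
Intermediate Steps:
R(P, H) = 1/(-8 + P)
t = -7 (t = -3/2 + (5*0 - 11)/2 = -3/2 + (0 - 11)/2 = -3/2 + (½)*(-11) = -3/2 - 11/2 = -7)
Y(I) = I + I² + I^(5/2) (Y(I) = (I² + I^(3/2)*I) + I = (I² + I^(5/2)) + I = I + I² + I^(5/2))
Y(R(-8, d(1, 2))) - t = (1/(-8 - 8) + (1/(-8 - 8))² + (1/(-8 - 8))^(5/2)) - 1*(-7) = (1/(-16) + (1/(-16))² + (1/(-16))^(5/2)) + 7 = (-1/16 + (-1/16)² + (-1/16)^(5/2)) + 7 = (-1/16 + 1/256 + I/1024) + 7 = (-15/256 + I/1024) + 7 = 1777/256 + I/1024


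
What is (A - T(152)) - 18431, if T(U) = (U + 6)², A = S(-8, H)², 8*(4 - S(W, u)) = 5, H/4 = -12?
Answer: -2776551/64 ≈ -43384.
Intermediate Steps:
H = -48 (H = 4*(-12) = -48)
S(W, u) = 27/8 (S(W, u) = 4 - ⅛*5 = 4 - 5/8 = 27/8)
A = 729/64 (A = (27/8)² = 729/64 ≈ 11.391)
T(U) = (6 + U)²
(A - T(152)) - 18431 = (729/64 - (6 + 152)²) - 18431 = (729/64 - 1*158²) - 18431 = (729/64 - 1*24964) - 18431 = (729/64 - 24964) - 18431 = -1596967/64 - 18431 = -2776551/64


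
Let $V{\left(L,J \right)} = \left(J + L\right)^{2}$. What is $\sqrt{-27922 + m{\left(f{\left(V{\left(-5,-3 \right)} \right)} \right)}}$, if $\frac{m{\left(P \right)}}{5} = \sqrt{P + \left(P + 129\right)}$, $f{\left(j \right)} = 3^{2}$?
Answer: $\sqrt{-27922 + 35 \sqrt{3}} \approx 166.92 i$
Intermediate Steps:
$f{\left(j \right)} = 9$
$m{\left(P \right)} = 5 \sqrt{129 + 2 P}$ ($m{\left(P \right)} = 5 \sqrt{P + \left(P + 129\right)} = 5 \sqrt{P + \left(129 + P\right)} = 5 \sqrt{129 + 2 P}$)
$\sqrt{-27922 + m{\left(f{\left(V{\left(-5,-3 \right)} \right)} \right)}} = \sqrt{-27922 + 5 \sqrt{129 + 2 \cdot 9}} = \sqrt{-27922 + 5 \sqrt{129 + 18}} = \sqrt{-27922 + 5 \sqrt{147}} = \sqrt{-27922 + 5 \cdot 7 \sqrt{3}} = \sqrt{-27922 + 35 \sqrt{3}}$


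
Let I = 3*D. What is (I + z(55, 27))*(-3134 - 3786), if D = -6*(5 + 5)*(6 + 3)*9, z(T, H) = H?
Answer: 100706760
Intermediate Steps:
D = -4860 (D = -60*9*9 = -6*90*9 = -540*9 = -4860)
I = -14580 (I = 3*(-4860) = -14580)
(I + z(55, 27))*(-3134 - 3786) = (-14580 + 27)*(-3134 - 3786) = -14553*(-6920) = 100706760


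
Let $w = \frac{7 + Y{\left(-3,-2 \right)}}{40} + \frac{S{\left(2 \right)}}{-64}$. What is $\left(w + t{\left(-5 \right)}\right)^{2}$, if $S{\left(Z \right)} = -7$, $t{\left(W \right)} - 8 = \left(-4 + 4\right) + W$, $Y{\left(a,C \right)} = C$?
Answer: $\frac{42849}{4096} \approx 10.461$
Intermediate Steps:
$t{\left(W \right)} = 8 + W$ ($t{\left(W \right)} = 8 + \left(\left(-4 + 4\right) + W\right) = 8 + \left(0 + W\right) = 8 + W$)
$w = \frac{15}{64}$ ($w = \frac{7 - 2}{40} - \frac{7}{-64} = 5 \cdot \frac{1}{40} - - \frac{7}{64} = \frac{1}{8} + \frac{7}{64} = \frac{15}{64} \approx 0.23438$)
$\left(w + t{\left(-5 \right)}\right)^{2} = \left(\frac{15}{64} + \left(8 - 5\right)\right)^{2} = \left(\frac{15}{64} + 3\right)^{2} = \left(\frac{207}{64}\right)^{2} = \frac{42849}{4096}$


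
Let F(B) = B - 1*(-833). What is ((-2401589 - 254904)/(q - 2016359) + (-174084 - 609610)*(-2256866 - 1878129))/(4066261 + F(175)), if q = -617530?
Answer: 8535303708857036663/10712735079141 ≈ 7.9674e+5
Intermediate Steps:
F(B) = 833 + B (F(B) = B + 833 = 833 + B)
((-2401589 - 254904)/(q - 2016359) + (-174084 - 609610)*(-2256866 - 1878129))/(4066261 + F(175)) = ((-2401589 - 254904)/(-617530 - 2016359) + (-174084 - 609610)*(-2256866 - 1878129))/(4066261 + (833 + 175)) = (-2656493/(-2633889) - 783694*(-4134995))/(4066261 + 1008) = (-2656493*(-1/2633889) + 3240570771530)/4067269 = (2656493/2633889 + 3240570771530)*(1/4067269) = (8535303708857036663/2633889)*(1/4067269) = 8535303708857036663/10712735079141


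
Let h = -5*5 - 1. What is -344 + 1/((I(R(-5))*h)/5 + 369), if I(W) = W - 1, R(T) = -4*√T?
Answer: (-35776*√5 + 643619*I)/(-1871*I + 104*√5) ≈ -344.0 - 0.00032711*I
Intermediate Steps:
h = -26 (h = -25 - 1 = -26)
I(W) = -1 + W
-344 + 1/((I(R(-5))*h)/5 + 369) = -344 + 1/(((-1 - 4*I*√5)*(-26))/5 + 369) = -344 + 1/(((-1 - 4*I*√5)*(-26))*(⅕) + 369) = -344 + 1/((26 + 104*I*√5)*(⅕) + 369) = -344 + 1/((26/5 + 104*I*√5/5) + 369) = -344 + 1/(1871/5 + 104*I*√5/5)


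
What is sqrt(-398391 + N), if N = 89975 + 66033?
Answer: I*sqrt(242383) ≈ 492.32*I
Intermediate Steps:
N = 156008
sqrt(-398391 + N) = sqrt(-398391 + 156008) = sqrt(-242383) = I*sqrt(242383)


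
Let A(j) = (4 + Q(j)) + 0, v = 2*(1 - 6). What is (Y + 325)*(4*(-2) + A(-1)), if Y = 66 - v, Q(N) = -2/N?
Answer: -802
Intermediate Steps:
v = -10 (v = 2*(-5) = -10)
A(j) = 4 - 2/j (A(j) = (4 - 2/j) + 0 = 4 - 2/j)
Y = 76 (Y = 66 - 1*(-10) = 66 + 10 = 76)
(Y + 325)*(4*(-2) + A(-1)) = (76 + 325)*(4*(-2) + (4 - 2/(-1))) = 401*(-8 + (4 - 2*(-1))) = 401*(-8 + (4 + 2)) = 401*(-8 + 6) = 401*(-2) = -802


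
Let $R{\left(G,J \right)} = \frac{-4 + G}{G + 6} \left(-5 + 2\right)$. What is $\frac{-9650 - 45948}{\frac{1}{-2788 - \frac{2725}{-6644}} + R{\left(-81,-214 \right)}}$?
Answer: $\frac{5148582458530}{314885919} \approx 16351.0$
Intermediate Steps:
$R{\left(G,J \right)} = - \frac{3 \left(-4 + G\right)}{6 + G}$ ($R{\left(G,J \right)} = \frac{-4 + G}{6 + G} \left(-3\right) = - \frac{3 \left(-4 + G\right)}{6 + G}$)
$\frac{-9650 - 45948}{\frac{1}{-2788 - \frac{2725}{-6644}} + R{\left(-81,-214 \right)}} = \frac{-9650 - 45948}{\frac{1}{-2788 - \frac{2725}{-6644}} + \frac{3 \left(4 - -81\right)}{6 - 81}} = - \frac{55598}{\frac{1}{-2788 - - \frac{2725}{6644}} + \frac{3 \left(4 + 81\right)}{-75}} = - \frac{55598}{\frac{1}{-2788 + \frac{2725}{6644}} + 3 \left(- \frac{1}{75}\right) 85} = - \frac{55598}{\frac{1}{- \frac{18520747}{6644}} - \frac{17}{5}} = - \frac{55598}{- \frac{6644}{18520747} - \frac{17}{5}} = - \frac{55598}{- \frac{314885919}{92603735}} = \left(-55598\right) \left(- \frac{92603735}{314885919}\right) = \frac{5148582458530}{314885919}$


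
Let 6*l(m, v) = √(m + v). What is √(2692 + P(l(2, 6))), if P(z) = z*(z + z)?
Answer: 2*√6058/3 ≈ 51.889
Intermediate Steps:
l(m, v) = √(m + v)/6
P(z) = 2*z² (P(z) = z*(2*z) = 2*z²)
√(2692 + P(l(2, 6))) = √(2692 + 2*(√(2 + 6)/6)²) = √(2692 + 2*(√8/6)²) = √(2692 + 2*((2*√2)/6)²) = √(2692 + 2*(√2/3)²) = √(2692 + 2*(2/9)) = √(2692 + 4/9) = √(24232/9) = 2*√6058/3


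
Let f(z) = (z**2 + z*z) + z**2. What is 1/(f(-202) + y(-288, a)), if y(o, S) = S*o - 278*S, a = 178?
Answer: 1/21664 ≈ 4.6160e-5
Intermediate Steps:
y(o, S) = -278*S + S*o
f(z) = 3*z**2 (f(z) = (z**2 + z**2) + z**2 = 2*z**2 + z**2 = 3*z**2)
1/(f(-202) + y(-288, a)) = 1/(3*(-202)**2 + 178*(-278 - 288)) = 1/(3*40804 + 178*(-566)) = 1/(122412 - 100748) = 1/21664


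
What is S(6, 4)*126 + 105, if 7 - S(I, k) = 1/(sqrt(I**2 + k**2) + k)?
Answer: 1001 - 7*sqrt(13) ≈ 975.76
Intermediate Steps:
S(I, k) = 7 - 1/(k + sqrt(I**2 + k**2)) (S(I, k) = 7 - 1/(sqrt(I**2 + k**2) + k) = 7 - 1/(k + sqrt(I**2 + k**2)))
S(6, 4)*126 + 105 = ((-1 + 7*4 + 7*sqrt(6**2 + 4**2))/(4 + sqrt(6**2 + 4**2)))*126 + 105 = ((-1 + 28 + 7*sqrt(36 + 16))/(4 + sqrt(36 + 16)))*126 + 105 = ((-1 + 28 + 7*sqrt(52))/(4 + sqrt(52)))*126 + 105 = ((-1 + 28 + 7*(2*sqrt(13)))/(4 + 2*sqrt(13)))*126 + 105 = ((-1 + 28 + 14*sqrt(13))/(4 + 2*sqrt(13)))*126 + 105 = ((27 + 14*sqrt(13))/(4 + 2*sqrt(13)))*126 + 105 = 126*(27 + 14*sqrt(13))/(4 + 2*sqrt(13)) + 105 = 105 + 126*(27 + 14*sqrt(13))/(4 + 2*sqrt(13))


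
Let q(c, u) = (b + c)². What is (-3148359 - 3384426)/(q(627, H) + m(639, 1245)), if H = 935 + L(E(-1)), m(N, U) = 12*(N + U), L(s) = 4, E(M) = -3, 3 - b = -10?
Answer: -933255/61744 ≈ -15.115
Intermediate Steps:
b = 13 (b = 3 - 1*(-10) = 3 + 10 = 13)
m(N, U) = 12*N + 12*U
H = 939 (H = 935 + 4 = 939)
q(c, u) = (13 + c)²
(-3148359 - 3384426)/(q(627, H) + m(639, 1245)) = (-3148359 - 3384426)/((13 + 627)² + (12*639 + 12*1245)) = -6532785/(640² + (7668 + 14940)) = -6532785/(409600 + 22608) = -6532785/432208 = -6532785*1/432208 = -933255/61744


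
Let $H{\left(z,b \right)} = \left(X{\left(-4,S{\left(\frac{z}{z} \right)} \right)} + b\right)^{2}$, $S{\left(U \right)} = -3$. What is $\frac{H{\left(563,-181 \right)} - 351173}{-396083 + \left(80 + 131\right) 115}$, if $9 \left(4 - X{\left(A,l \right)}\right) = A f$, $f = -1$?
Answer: $\frac{12947302}{15058629} \approx 0.85979$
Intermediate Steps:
$X{\left(A,l \right)} = 4 + \frac{A}{9}$ ($X{\left(A,l \right)} = 4 - \frac{A \left(-1\right)}{9} = 4 - \frac{\left(-1\right) A}{9} = 4 + \frac{A}{9}$)
$H{\left(z,b \right)} = \left(\frac{32}{9} + b\right)^{2}$ ($H{\left(z,b \right)} = \left(\left(4 + \frac{1}{9} \left(-4\right)\right) + b\right)^{2} = \left(\left(4 - \frac{4}{9}\right) + b\right)^{2} = \left(\frac{32}{9} + b\right)^{2}$)
$\frac{H{\left(563,-181 \right)} - 351173}{-396083 + \left(80 + 131\right) 115} = \frac{\frac{\left(32 + 9 \left(-181\right)\right)^{2}}{81} - 351173}{-396083 + \left(80 + 131\right) 115} = \frac{\frac{\left(32 - 1629\right)^{2}}{81} - 351173}{-396083 + 211 \cdot 115} = \frac{\frac{\left(-1597\right)^{2}}{81} - 351173}{-396083 + 24265} = \frac{\frac{1}{81} \cdot 2550409 - 351173}{-371818} = \left(\frac{2550409}{81} - 351173\right) \left(- \frac{1}{371818}\right) = \left(- \frac{25894604}{81}\right) \left(- \frac{1}{371818}\right) = \frac{12947302}{15058629}$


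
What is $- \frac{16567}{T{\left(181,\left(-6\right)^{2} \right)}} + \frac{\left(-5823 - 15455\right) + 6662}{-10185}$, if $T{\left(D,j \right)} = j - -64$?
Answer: $- \frac{1593079}{9700} \approx -164.23$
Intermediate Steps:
$T{\left(D,j \right)} = 64 + j$ ($T{\left(D,j \right)} = j + 64 = 64 + j$)
$- \frac{16567}{T{\left(181,\left(-6\right)^{2} \right)}} + \frac{\left(-5823 - 15455\right) + 6662}{-10185} = - \frac{16567}{64 + \left(-6\right)^{2}} + \frac{\left(-5823 - 15455\right) + 6662}{-10185} = - \frac{16567}{64 + 36} + \left(-21278 + 6662\right) \left(- \frac{1}{10185}\right) = - \frac{16567}{100} - - \frac{696}{485} = \left(-16567\right) \frac{1}{100} + \frac{696}{485} = - \frac{16567}{100} + \frac{696}{485} = - \frac{1593079}{9700}$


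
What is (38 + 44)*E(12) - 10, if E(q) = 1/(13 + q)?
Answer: -168/25 ≈ -6.7200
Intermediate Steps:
(38 + 44)*E(12) - 10 = (38 + 44)/(13 + 12) - 10 = 82/25 - 10 = -168/25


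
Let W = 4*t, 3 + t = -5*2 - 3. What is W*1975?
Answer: -126400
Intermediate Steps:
t = -16 (t = -3 + (-5*2 - 3) = -3 + (-10 - 3) = -3 - 13 = -16)
W = -64 (W = 4*(-16) = -64)
W*1975 = -64*1975 = -126400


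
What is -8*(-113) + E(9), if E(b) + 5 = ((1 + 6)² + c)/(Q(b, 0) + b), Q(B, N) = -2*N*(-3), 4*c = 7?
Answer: 32567/36 ≈ 904.64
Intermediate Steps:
c = 7/4 (c = (¼)*7 = 7/4 ≈ 1.7500)
Q(B, N) = 6*N
E(b) = -5 + 203/(4*b) (E(b) = -5 + ((1 + 6)² + 7/4)/(6*0 + b) = -5 + (7² + 7/4)/(0 + b) = -5 + (49 + 7/4)/b = -5 + 203/(4*b))
-8*(-113) + E(9) = -8*(-113) + (-5 + (203/4)/9) = 904 + (-5 + (203/4)*(⅑)) = 904 + (-5 + 203/36) = 904 + 23/36 = 32567/36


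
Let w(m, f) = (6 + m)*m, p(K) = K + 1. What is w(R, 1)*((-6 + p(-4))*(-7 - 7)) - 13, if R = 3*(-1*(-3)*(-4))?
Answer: 136067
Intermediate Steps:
p(K) = 1 + K
R = -36 (R = 3*(3*(-4)) = 3*(-12) = -36)
w(m, f) = m*(6 + m)
w(R, 1)*((-6 + p(-4))*(-7 - 7)) - 13 = (-36*(6 - 36))*((-6 + (1 - 4))*(-7 - 7)) - 13 = (-36*(-30))*((-6 - 3)*(-14)) - 13 = 1080*(-9*(-14)) - 13 = 1080*126 - 13 = 136080 - 13 = 136067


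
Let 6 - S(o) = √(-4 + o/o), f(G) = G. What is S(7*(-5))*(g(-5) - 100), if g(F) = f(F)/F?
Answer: -594 + 99*I*√3 ≈ -594.0 + 171.47*I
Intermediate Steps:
g(F) = 1 (g(F) = F/F = 1)
S(o) = 6 - I*√3 (S(o) = 6 - √(-4 + o/o) = 6 - √(-4 + 1) = 6 - √(-3) = 6 - I*√3)
S(7*(-5))*(g(-5) - 100) = (6 - I*√3)*(1 - 100) = (6 - I*√3)*(-99) = -594 + 99*I*√3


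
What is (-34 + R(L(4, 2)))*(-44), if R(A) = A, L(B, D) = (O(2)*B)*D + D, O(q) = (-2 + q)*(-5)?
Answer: 1408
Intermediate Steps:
O(q) = 10 - 5*q
L(B, D) = D (L(B, D) = ((10 - 5*2)*B)*D + D = ((10 - 10)*B)*D + D = (0*B)*D + D = 0*D + D = 0 + D = D)
(-34 + R(L(4, 2)))*(-44) = (-34 + 2)*(-44) = -32*(-44) = 1408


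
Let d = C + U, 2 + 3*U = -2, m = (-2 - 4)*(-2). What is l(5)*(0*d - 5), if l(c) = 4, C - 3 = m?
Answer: -20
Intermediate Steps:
m = 12 (m = -6*(-2) = 12)
C = 15 (C = 3 + 12 = 15)
U = -4/3 (U = -⅔ + (⅓)*(-2) = -⅔ - ⅔ = -4/3 ≈ -1.3333)
d = 41/3 (d = 15 - 4/3 = 41/3 ≈ 13.667)
l(5)*(0*d - 5) = 4*(0*(41/3) - 5) = 4*(0 - 5) = 4*(-5) = -20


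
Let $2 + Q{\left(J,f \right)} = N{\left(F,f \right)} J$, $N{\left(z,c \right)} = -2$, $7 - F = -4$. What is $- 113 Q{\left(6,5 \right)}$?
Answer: $1582$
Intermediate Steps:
$F = 11$ ($F = 7 - -4 = 7 + 4 = 11$)
$Q{\left(J,f \right)} = -2 - 2 J$
$- 113 Q{\left(6,5 \right)} = - 113 \left(-2 - 12\right) = \left(-113\right) \left(-14\right) = 1582$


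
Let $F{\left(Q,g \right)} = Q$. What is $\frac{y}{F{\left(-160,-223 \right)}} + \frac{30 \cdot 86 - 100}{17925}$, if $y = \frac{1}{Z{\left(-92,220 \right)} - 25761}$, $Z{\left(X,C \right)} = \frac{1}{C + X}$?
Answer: $\frac{327103348}{2364240819} \approx 0.13835$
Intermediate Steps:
$y = - \frac{128}{3297407}$ ($y = \frac{1}{\frac{1}{220 - 92} - 25761} = \frac{1}{\frac{1}{128} - 25761} = \frac{1}{- \frac{3297407}{128}} = - \frac{128}{3297407} \approx -3.8818 \cdot 10^{-5}$)
$\frac{y}{F{\left(-160,-223 \right)}} + \frac{30 \cdot 86 - 100}{17925} = - \frac{128}{3297407 \left(-160\right)} + \frac{30 \cdot 86 - 100}{17925} = \left(- \frac{128}{3297407}\right) \left(- \frac{1}{160}\right) + \left(2580 - 100\right) \frac{1}{17925} = \frac{4}{16487035} + 2480 \cdot \frac{1}{17925} = \frac{4}{16487035} + \frac{496}{3585} = \frac{327103348}{2364240819}$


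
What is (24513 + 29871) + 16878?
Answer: 71262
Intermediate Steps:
(24513 + 29871) + 16878 = 54384 + 16878 = 71262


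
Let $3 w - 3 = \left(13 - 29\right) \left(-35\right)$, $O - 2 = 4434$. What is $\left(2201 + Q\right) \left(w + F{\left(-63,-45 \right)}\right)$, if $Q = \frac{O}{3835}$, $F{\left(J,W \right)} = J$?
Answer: $\frac{3158531354}{11505} \approx 2.7454 \cdot 10^{5}$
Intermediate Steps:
$O = 4436$ ($O = 2 + 4434 = 4436$)
$Q = \frac{4436}{3835} \approx 1.1567$
$w = \frac{563}{3}$ ($w = 1 + \frac{\left(13 - 29\right) \left(-35\right)}{3} = 1 + \frac{\left(-16\right) \left(-35\right)}{3} = 1 + \frac{1}{3} \cdot 560 = 1 + \frac{560}{3} = \frac{563}{3} \approx 187.67$)
$\left(2201 + Q\right) \left(w + F{\left(-63,-45 \right)}\right) = \left(2201 + \frac{4436}{3835}\right) \left(\frac{563}{3} - 63\right) = \frac{8445271}{3835} \cdot \frac{374}{3} = \frac{3158531354}{11505}$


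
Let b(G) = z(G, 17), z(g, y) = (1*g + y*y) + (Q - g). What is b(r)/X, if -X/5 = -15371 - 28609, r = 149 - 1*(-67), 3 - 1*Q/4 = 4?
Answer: 19/14660 ≈ 0.0012960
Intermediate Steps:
Q = -4 (Q = 12 - 4*4 = 12 - 16 = -4)
r = 216 (r = 149 + 67 = 216)
X = 219900 (X = -5*(-15371 - 28609) = -5*(-43980) = 219900)
z(g, y) = -4 + y² (z(g, y) = (1*g + y*y) + (-4 - g) = (g + y²) + (-4 - g) = -4 + y²)
b(G) = 285 (b(G) = -4 + 17² = -4 + 289 = 285)
b(r)/X = 285/219900 = 285*(1/219900) = 19/14660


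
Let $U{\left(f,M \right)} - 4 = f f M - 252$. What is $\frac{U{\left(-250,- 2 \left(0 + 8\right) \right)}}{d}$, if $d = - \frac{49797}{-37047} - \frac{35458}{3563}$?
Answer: $\frac{44010398872776}{378728605} \approx 1.1621 \cdot 10^{5}$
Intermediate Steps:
$d = - \frac{378728605}{43999487}$ ($d = \left(-49797\right) \left(- \frac{1}{37047}\right) - \frac{35458}{3563} = \frac{16599}{12349} - \frac{35458}{3563} = - \frac{378728605}{43999487} \approx -8.6076$)
$U{\left(f,M \right)} = -248 + M f^{2}$ ($U{\left(f,M \right)} = 4 + \left(f f M - 252\right) = 4 + \left(f^{2} M - 252\right) = 4 + \left(M f^{2} - 252\right) = 4 + \left(-252 + M f^{2}\right) = -248 + M f^{2}$)
$\frac{U{\left(-250,- 2 \left(0 + 8\right) \right)}}{d} = \frac{-248 + - 2 \left(0 + 8\right) \left(-250\right)^{2}}{- \frac{378728605}{43999487}} = \left(-248 + \left(-2\right) 8 \cdot 62500\right) \left(- \frac{43999487}{378728605}\right) = \left(-248 - 1000000\right) \left(- \frac{43999487}{378728605}\right) = \left(-1000248\right) \left(- \frac{43999487}{378728605}\right) = \frac{44010398872776}{378728605}$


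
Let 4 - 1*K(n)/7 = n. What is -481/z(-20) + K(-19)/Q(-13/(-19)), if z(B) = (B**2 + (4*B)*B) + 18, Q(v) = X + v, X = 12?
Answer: 6057141/486338 ≈ 12.455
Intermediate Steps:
K(n) = 28 - 7*n
Q(v) = 12 + v
z(B) = 18 + 5*B**2 (z(B) = (B**2 + 4*B**2) + 18 = 5*B**2 + 18 = 18 + 5*B**2)
-481/z(-20) + K(-19)/Q(-13/(-19)) = -481/(18 + 5*(-20)**2) + (28 - 7*(-19))/(12 - 13/(-19)) = -481/(18 + 5*400) + (28 + 133)/(12 - 13*(-1/19)) = -481/(18 + 2000) + 161/(12 + 13/19) = -481/2018 + 161/(241/19) = -481*1/2018 + 161*(19/241) = -481/2018 + 3059/241 = 6057141/486338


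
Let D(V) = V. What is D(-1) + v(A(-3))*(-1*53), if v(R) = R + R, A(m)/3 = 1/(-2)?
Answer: 158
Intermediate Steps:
A(m) = -3/2 (A(m) = 3/(-2) = 3*(-½) = -3/2)
v(R) = 2*R
D(-1) + v(A(-3))*(-1*53) = -1 + (2*(-3/2))*(-1*53) = -1 - 3*(-53) = -1 + 159 = 158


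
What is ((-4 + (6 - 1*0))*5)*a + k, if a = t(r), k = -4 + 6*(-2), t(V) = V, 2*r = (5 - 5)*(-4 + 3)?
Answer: -16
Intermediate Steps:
r = 0 (r = ((5 - 5)*(-4 + 3))/2 = (0*(-1))/2 = (1/2)*0 = 0)
k = -16 (k = -4 - 12 = -16)
a = 0
((-4 + (6 - 1*0))*5)*a + k = ((-4 + (6 - 1*0))*5)*0 - 16 = ((-4 + (6 + 0))*5)*0 - 16 = ((-4 + 6)*5)*0 - 16 = (2*5)*0 - 16 = 10*0 - 16 = 0 - 16 = -16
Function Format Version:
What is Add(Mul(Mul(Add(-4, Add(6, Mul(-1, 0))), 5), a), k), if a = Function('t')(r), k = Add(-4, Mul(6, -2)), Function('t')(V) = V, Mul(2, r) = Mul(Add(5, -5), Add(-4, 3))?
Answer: -16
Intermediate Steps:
r = 0 (r = Mul(Rational(1, 2), Mul(Add(5, -5), Add(-4, 3))) = Mul(Rational(1, 2), Mul(0, -1)) = Mul(Rational(1, 2), 0) = 0)
k = -16 (k = Add(-4, -12) = -16)
a = 0
Add(Mul(Mul(Add(-4, Add(6, Mul(-1, 0))), 5), a), k) = Add(Mul(Mul(Add(-4, Add(6, Mul(-1, 0))), 5), 0), -16) = Add(Mul(Mul(Add(-4, Add(6, 0)), 5), 0), -16) = Add(Mul(Mul(Add(-4, 6), 5), 0), -16) = Add(Mul(Mul(2, 5), 0), -16) = Add(Mul(10, 0), -16) = Add(0, -16) = -16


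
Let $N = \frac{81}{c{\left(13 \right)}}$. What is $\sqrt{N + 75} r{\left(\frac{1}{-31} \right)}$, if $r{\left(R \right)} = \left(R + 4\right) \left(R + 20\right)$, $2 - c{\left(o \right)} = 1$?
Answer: $\frac{152274 \sqrt{39}}{961} \approx 989.54$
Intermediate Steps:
$c{\left(o \right)} = 1$ ($c{\left(o \right)} = 2 - 1 = 1$)
$r{\left(R \right)} = \left(4 + R\right) \left(20 + R\right)$
$N = 81$ ($N = \frac{81}{1} = 81 \cdot 1 = 81$)
$\sqrt{N + 75} r{\left(\frac{1}{-31} \right)} = \sqrt{81 + 75} \left(80 + \left(\frac{1}{-31}\right)^{2} + \frac{24}{-31}\right) = \sqrt{156} \left(80 + \left(- \frac{1}{31}\right)^{2} + 24 \left(- \frac{1}{31}\right)\right) = 2 \sqrt{39} \left(80 + \frac{1}{961} - \frac{24}{31}\right) = 2 \sqrt{39} \cdot \frac{76137}{961} = \frac{152274 \sqrt{39}}{961}$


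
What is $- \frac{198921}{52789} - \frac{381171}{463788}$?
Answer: $- \frac{37459602889}{8160968244} \approx -4.5901$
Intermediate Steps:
$- \frac{198921}{52789} - \frac{381171}{463788} = \left(-198921\right) \frac{1}{52789} - \frac{127057}{154596} = - \frac{198921}{52789} - \frac{127057}{154596} = - \frac{37459602889}{8160968244}$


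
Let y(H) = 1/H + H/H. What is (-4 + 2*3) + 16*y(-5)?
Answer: 74/5 ≈ 14.800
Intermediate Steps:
y(H) = 1 + 1/H (y(H) = 1/H + 1 = 1 + 1/H)
(-4 + 2*3) + 16*y(-5) = (-4 + 2*3) + 16*((1 - 5)/(-5)) = (-4 + 6) + 16*(-1/5*(-4)) = 2 + 16*(4/5) = 2 + 64/5 = 74/5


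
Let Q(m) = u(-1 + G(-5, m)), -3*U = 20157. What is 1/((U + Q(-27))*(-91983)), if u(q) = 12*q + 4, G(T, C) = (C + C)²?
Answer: -1/2599899495 ≈ -3.8463e-10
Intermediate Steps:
U = -6719 (U = -⅓*20157 = -6719)
G(T, C) = 4*C² (G(T, C) = (2*C)² = 4*C²)
u(q) = 4 + 12*q
Q(m) = -8 + 48*m² (Q(m) = 4 + 12*(-1 + 4*m²) = 4 + (-12 + 48*m²) = -8 + 48*m²)
1/((U + Q(-27))*(-91983)) = 1/(-6719 + (-8 + 48*(-27)²)*(-91983)) = -1/91983/(-6719 + (-8 + 48*729)) = -1/91983/(-6719 + (-8 + 34992)) = -1/91983/(-6719 + 34984) = -1/91983/28265 = (1/28265)*(-1/91983) = -1/2599899495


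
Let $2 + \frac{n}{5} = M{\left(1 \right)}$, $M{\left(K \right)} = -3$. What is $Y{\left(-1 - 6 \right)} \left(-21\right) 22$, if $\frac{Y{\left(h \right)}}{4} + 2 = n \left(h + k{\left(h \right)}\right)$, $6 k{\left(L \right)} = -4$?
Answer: $-350504$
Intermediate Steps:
$n = -25$ ($n = -10 + 5 \left(-3\right) = -10 - 15 = -25$)
$k{\left(L \right)} = - \frac{2}{3}$ ($k{\left(L \right)} = \frac{1}{6} \left(-4\right) = - \frac{2}{3}$)
$Y{\left(h \right)} = \frac{176}{3} - 100 h$ ($Y{\left(h \right)} = -8 + 4 \left(- 25 \left(h - \frac{2}{3}\right)\right) = -8 + 4 \left(- 25 \left(- \frac{2}{3} + h\right)\right) = -8 + 4 \left(\frac{50}{3} - 25 h\right) = -8 - \left(- \frac{200}{3} + 100 h\right) = \frac{176}{3} - 100 h$)
$Y{\left(-1 - 6 \right)} \left(-21\right) 22 = \left(\frac{176}{3} - 100 \left(-1 - 6\right)\right) \left(-21\right) 22 = \left(\frac{176}{3} - -700\right) \left(-21\right) 22 = \left(\frac{176}{3} + 700\right) \left(-21\right) 22 = \frac{2276}{3} \left(-21\right) 22 = \left(-15932\right) 22 = -350504$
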